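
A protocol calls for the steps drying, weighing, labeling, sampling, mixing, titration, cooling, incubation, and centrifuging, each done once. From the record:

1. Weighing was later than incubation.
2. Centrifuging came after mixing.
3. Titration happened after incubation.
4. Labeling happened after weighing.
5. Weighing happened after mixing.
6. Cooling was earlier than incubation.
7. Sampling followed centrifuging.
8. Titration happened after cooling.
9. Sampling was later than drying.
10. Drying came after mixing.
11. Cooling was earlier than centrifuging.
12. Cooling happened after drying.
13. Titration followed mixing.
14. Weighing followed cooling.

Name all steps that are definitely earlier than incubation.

Directly stated before incubation: cooling.
Drying reaches incubation via drying → cooling → incubation.
Mixing reaches incubation via mixing → drying → cooling → incubation.
No chain forces titration (or any of the others) ahead of incubation.

cooling, drying, mixing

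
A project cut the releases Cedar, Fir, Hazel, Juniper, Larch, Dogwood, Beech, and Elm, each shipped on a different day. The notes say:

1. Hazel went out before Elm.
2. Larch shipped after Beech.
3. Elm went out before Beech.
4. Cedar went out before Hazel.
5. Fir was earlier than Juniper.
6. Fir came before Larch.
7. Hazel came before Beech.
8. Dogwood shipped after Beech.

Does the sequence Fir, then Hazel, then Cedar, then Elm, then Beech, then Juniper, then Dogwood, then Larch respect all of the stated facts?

The constraints require Cedar before Hazel, but in the proposed sequence Hazel appears ahead of Cedar. That one violation is enough.

no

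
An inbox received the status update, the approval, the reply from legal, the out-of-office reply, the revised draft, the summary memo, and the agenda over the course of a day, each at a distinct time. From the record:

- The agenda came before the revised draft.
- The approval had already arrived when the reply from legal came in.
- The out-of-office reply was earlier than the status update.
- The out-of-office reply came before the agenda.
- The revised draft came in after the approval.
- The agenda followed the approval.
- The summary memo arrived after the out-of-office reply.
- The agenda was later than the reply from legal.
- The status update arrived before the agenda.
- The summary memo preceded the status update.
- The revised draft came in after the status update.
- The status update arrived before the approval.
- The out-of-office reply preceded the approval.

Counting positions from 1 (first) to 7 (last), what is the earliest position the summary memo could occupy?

The out-of-office reply must come before the summary memo — 1 forced predecessor.
Nothing else is forced ahead of the summary memo, so its earliest slot is position 1 + 1 = 2.

2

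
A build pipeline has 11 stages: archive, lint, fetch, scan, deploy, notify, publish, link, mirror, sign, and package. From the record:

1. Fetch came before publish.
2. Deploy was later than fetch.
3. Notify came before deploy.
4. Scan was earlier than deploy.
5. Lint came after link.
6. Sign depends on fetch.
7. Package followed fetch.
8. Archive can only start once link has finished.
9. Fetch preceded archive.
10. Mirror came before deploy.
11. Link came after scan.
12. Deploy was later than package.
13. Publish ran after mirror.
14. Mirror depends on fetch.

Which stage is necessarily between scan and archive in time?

Tracing the constraints gives scan → link → archive, so link sits after scan and before archive.
No other stage is forced both after scan and before archive.

link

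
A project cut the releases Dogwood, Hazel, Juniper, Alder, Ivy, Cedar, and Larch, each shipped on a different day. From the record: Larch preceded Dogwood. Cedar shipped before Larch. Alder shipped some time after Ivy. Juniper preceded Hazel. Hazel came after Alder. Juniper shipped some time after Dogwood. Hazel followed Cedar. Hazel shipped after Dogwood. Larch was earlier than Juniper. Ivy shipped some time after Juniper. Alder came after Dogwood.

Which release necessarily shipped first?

Cedar

Cedar has a chain of constraints placing it before every other release, so Cedar must be first.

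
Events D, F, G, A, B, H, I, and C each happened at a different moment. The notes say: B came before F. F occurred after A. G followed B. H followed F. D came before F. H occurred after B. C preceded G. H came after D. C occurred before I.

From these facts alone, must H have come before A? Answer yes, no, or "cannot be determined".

Tracing the constraints gives A → F → H, so A must come before H.
That means H cannot be before A.

no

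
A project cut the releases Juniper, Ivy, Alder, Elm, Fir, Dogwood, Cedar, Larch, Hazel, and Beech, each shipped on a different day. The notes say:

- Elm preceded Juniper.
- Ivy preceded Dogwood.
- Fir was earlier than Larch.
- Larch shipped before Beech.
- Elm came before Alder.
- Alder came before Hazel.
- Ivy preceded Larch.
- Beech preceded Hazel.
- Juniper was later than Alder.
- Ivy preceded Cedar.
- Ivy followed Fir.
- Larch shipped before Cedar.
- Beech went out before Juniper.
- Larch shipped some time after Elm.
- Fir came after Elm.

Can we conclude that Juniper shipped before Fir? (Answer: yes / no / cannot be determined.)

Tracing the constraints gives Fir → Larch → Beech → Juniper, so Fir must come before Juniper.
That means Juniper cannot be before Fir.

no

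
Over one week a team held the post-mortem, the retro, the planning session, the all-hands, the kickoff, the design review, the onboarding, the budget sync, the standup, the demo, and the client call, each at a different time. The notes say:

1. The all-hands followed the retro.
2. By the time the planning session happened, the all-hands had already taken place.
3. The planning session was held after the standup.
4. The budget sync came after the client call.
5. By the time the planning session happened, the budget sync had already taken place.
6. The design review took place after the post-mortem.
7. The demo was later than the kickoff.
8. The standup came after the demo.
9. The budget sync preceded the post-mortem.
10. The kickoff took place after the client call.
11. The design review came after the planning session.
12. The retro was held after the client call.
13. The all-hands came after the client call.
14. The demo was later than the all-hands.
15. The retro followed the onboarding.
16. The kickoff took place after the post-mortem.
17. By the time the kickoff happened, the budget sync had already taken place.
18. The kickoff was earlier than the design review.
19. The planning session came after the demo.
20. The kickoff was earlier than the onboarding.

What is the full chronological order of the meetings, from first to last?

The constraints fix every adjacent pair, so only one ordering works:
the client call → the budget sync → the post-mortem → the kickoff → the onboarding → the retro → the all-hands → the demo → the standup → the planning session → the design review.

the client call, the budget sync, the post-mortem, the kickoff, the onboarding, the retro, the all-hands, the demo, the standup, the planning session, the design review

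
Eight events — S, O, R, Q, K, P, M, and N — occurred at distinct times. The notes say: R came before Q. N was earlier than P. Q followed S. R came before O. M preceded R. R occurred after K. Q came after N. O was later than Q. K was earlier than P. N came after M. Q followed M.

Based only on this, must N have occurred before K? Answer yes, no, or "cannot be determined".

cannot be determined

No chain of stated constraints runs from N to K, and none runs from K to N either.
So the relative order of N and K is not fixed by the given facts.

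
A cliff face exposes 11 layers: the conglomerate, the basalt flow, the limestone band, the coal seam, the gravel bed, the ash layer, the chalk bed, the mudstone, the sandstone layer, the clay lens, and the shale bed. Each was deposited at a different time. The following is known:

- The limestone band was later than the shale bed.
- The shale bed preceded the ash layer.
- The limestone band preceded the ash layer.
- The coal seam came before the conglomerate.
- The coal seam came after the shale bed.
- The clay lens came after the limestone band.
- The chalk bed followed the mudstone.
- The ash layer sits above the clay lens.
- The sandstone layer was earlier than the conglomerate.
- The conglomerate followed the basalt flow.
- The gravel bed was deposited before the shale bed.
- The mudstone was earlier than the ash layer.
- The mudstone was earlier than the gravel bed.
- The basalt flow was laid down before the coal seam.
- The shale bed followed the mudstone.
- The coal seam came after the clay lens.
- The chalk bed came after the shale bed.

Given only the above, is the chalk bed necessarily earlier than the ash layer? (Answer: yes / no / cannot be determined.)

cannot be determined

No chain of stated constraints runs from the chalk bed to the ash layer, and none runs from the ash layer to the chalk bed either.
So the relative order of the chalk bed and the ash layer is not fixed by the given facts.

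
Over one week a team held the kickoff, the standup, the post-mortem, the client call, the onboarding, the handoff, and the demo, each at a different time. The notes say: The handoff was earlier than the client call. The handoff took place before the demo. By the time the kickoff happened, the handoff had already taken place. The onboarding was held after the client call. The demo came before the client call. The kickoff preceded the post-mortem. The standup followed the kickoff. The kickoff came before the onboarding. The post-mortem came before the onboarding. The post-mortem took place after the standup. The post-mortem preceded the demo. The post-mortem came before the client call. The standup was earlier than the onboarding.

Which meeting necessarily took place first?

The handoff has a chain of constraints placing it before every other meeting, so the handoff must be first.

the handoff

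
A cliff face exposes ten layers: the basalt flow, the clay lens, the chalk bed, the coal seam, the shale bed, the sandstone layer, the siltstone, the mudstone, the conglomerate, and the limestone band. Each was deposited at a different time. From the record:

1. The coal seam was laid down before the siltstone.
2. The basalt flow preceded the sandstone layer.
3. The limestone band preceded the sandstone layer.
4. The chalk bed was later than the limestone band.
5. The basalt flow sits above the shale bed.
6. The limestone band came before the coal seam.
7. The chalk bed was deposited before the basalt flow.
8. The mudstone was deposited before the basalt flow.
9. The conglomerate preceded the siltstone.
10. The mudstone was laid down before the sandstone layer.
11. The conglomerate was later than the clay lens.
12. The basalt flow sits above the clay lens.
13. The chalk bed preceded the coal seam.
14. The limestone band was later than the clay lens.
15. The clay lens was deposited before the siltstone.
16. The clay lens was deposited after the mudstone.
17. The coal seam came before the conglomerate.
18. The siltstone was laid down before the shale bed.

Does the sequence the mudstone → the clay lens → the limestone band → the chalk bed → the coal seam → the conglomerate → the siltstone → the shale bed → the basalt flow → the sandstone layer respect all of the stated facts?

Check each stated constraint against the proposed order — e.g. the mudstone is ahead of the basalt flow; the mudstone is ahead of the sandstone layer. Every pair is in the required order; nothing is violated.

yes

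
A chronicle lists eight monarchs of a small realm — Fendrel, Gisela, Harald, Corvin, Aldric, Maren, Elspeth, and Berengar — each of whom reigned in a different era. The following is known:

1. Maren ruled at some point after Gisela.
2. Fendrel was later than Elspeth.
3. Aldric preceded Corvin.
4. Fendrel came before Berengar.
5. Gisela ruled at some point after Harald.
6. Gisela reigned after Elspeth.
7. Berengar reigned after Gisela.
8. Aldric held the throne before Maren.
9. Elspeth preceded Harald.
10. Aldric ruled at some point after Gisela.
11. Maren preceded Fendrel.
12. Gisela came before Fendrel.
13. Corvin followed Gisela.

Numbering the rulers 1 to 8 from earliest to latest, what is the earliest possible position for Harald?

Elspeth must come before Harald — 1 forced predecessor.
Nothing else is forced ahead of Harald, so their earliest slot is position 1 + 1 = 2.

2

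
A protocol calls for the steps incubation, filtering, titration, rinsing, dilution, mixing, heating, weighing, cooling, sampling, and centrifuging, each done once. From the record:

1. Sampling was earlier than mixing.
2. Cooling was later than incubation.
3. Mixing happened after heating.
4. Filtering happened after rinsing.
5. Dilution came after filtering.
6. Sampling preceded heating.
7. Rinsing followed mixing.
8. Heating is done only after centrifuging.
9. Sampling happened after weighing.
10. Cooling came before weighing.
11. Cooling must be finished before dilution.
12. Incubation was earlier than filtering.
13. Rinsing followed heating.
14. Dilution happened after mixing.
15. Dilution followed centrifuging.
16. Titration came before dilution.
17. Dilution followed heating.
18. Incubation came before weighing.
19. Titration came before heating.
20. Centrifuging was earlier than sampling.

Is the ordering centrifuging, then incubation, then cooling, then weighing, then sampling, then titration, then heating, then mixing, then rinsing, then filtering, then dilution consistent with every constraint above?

Check each stated constraint against the proposed order — e.g. incubation is ahead of filtering; centrifuging is ahead of dilution. Every pair is in the required order; nothing is violated.

yes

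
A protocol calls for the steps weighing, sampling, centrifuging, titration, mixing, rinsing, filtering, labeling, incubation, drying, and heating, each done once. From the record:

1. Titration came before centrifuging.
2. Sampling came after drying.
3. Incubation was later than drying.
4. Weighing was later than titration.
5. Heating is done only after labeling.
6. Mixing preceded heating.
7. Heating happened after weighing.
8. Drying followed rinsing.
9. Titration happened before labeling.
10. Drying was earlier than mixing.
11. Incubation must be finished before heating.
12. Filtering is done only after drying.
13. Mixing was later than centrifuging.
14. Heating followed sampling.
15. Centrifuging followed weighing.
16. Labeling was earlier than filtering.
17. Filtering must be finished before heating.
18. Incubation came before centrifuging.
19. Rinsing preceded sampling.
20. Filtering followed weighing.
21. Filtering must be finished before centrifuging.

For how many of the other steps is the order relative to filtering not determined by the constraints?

2

Forced before filtering: drying, labeling, rinsing, titration, and weighing; forced after filtering: centrifuging, heating, and mixing.
That leaves incubation and sampling with no forced order relative to filtering — 2.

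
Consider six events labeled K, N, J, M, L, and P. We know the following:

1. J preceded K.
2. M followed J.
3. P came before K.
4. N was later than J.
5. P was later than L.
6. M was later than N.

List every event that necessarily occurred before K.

J, L, P

Directly stated before K: J and P.
L reaches K via L → P → K.
No chain forces M (or any of the others) ahead of K.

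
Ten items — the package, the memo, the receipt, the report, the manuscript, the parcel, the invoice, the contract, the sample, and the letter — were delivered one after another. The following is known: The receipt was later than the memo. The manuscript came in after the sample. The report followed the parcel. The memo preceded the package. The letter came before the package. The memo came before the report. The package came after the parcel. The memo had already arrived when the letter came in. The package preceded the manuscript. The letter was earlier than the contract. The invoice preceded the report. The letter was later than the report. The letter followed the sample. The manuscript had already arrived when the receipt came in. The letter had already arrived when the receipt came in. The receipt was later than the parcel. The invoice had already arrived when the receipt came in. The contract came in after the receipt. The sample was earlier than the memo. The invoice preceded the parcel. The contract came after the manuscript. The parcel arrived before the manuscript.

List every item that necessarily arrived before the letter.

Directly stated before the letter: the memo, the report, and the sample.
The invoice reaches the letter via the invoice → the report → the letter.
The parcel reaches the letter via the parcel → the report → the letter.

the invoice, the memo, the parcel, the report, the sample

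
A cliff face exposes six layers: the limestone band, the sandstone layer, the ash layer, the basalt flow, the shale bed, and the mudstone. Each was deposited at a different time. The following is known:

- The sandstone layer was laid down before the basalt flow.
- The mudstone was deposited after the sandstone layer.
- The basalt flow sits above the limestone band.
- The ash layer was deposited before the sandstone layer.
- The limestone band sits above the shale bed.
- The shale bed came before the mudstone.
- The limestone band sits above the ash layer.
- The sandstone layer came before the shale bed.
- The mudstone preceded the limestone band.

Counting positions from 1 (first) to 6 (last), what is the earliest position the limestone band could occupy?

5

The ash layer, the mudstone, the sandstone layer, and the shale bed must all come before the limestone band — 4 forced predecessors.
Nothing else is forced ahead of the limestone band, so its earliest slot is position 4 + 1 = 5.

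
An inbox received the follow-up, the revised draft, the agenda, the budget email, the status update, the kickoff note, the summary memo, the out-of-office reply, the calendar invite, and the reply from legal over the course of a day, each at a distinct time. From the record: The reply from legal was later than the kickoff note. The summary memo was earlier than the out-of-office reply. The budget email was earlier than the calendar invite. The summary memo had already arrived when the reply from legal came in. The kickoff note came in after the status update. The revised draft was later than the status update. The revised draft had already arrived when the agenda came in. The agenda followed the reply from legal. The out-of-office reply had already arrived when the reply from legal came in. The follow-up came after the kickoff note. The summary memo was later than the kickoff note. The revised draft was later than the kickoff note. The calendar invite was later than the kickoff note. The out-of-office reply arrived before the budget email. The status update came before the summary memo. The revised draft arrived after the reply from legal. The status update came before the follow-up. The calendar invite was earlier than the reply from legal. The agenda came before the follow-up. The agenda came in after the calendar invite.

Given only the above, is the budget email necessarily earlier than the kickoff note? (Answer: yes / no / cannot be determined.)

Tracing the constraints gives the kickoff note → the summary memo → the out-of-office reply → the budget email, so the kickoff note must come before the budget email.
That means the budget email cannot be before the kickoff note.

no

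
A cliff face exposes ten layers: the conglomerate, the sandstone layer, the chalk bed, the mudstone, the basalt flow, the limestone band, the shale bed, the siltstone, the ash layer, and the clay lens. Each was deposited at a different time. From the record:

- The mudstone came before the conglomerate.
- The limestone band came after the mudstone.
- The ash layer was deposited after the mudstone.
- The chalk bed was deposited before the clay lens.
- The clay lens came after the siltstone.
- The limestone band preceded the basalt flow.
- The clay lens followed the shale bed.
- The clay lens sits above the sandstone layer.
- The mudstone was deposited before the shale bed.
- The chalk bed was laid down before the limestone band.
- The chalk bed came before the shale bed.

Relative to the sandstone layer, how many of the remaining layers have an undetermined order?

Forced after the sandstone layer: the clay lens.
That leaves the ash layer, the basalt flow, the chalk bed, the conglomerate, the limestone band, the mudstone, the shale bed, and the siltstone with no forced order relative to the sandstone layer — 8.

8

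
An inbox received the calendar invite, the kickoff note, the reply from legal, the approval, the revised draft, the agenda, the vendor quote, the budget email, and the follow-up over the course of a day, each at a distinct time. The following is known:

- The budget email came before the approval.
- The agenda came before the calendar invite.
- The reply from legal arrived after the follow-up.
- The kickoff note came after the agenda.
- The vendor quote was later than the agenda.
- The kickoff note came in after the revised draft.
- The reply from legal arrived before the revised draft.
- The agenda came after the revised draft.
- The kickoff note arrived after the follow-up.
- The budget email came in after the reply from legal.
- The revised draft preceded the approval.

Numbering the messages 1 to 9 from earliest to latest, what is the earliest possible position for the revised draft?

3

The follow-up and the reply from legal must both come before the revised draft — 2 forced predecessors.
Nothing else is forced ahead of the revised draft, so its earliest slot is position 2 + 1 = 3.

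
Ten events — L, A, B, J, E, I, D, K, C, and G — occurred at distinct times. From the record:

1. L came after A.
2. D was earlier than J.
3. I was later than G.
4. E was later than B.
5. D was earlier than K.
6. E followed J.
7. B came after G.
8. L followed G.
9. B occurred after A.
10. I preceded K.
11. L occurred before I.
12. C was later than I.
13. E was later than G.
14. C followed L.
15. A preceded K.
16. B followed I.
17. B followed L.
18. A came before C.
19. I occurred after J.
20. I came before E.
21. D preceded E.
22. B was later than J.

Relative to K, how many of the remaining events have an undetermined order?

Forced before K: A, D, G, I, J, and L.
That leaves B, C, and E with no forced order relative to K — 3.

3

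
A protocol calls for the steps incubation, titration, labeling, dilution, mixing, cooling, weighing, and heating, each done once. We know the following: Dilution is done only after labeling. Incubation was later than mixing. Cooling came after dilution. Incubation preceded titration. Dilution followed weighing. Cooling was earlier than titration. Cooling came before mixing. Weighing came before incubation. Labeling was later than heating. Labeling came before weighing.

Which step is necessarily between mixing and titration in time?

Tracing the constraints gives mixing → incubation → titration, so incubation sits after mixing and before titration.
No other step is forced both after mixing and before titration.

incubation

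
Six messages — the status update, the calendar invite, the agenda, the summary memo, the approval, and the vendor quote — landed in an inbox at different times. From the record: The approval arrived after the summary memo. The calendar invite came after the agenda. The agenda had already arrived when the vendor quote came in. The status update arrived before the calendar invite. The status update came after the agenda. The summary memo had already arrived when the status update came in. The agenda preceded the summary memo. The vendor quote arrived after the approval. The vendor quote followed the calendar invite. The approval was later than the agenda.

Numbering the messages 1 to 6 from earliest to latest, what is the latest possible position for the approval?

5

The approval must come before the vendor quote — 1 message forced after it.
Everything else can be placed before the approval in some valid order, so the approval can sit as late as position 6 − 1 = 5.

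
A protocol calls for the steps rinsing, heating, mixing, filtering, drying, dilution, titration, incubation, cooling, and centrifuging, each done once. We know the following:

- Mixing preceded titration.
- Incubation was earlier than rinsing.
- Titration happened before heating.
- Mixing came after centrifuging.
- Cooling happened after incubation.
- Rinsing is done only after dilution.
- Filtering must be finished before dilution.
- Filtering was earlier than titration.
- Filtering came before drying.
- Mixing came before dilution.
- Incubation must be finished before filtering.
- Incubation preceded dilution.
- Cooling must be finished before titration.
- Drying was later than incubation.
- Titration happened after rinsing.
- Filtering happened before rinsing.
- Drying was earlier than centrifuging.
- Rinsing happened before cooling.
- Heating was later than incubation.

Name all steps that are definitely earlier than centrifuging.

Directly stated before centrifuging: drying.
Filtering reaches centrifuging via filtering → drying → centrifuging.
Incubation reaches centrifuging via incubation → drying → centrifuging.
No chain forces heating (or any of the others) ahead of centrifuging.

drying, filtering, incubation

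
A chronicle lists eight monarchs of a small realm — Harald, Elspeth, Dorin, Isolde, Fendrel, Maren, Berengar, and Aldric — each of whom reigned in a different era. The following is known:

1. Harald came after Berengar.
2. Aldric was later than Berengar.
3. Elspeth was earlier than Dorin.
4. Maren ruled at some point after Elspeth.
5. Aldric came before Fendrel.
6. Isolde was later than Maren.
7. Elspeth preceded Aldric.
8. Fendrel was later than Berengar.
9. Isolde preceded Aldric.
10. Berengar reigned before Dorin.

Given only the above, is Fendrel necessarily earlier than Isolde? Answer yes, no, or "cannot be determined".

Tracing the constraints gives Isolde → Aldric → Fendrel, so Isolde must come before Fendrel.
That means Fendrel cannot be before Isolde.

no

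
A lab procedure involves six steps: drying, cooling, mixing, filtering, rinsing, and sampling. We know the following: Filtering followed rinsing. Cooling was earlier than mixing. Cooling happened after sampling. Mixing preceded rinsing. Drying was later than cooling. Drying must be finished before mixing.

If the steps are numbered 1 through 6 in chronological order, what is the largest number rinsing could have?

Rinsing must come before filtering — 1 step forced after it.
Everything else can be placed before rinsing in some valid order, so rinsing can sit as late as position 6 − 1 = 5.

5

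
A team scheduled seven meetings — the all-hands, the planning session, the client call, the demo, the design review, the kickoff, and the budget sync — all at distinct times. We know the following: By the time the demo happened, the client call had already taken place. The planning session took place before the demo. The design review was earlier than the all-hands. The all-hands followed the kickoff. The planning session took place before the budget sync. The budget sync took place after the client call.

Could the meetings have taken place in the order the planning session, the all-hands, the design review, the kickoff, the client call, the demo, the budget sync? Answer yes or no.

The constraints require the design review before the all-hands, but in the proposed sequence the all-hands appears ahead of the design review. That one violation is enough.

no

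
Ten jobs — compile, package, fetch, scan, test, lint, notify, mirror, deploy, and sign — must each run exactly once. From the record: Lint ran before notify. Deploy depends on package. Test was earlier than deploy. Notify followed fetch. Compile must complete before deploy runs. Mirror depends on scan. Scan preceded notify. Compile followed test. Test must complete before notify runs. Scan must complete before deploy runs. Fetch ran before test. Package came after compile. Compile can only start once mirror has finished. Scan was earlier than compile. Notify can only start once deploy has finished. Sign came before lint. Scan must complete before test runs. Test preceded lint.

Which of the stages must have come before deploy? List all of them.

Directly stated before deploy: compile, package, scan, and test.
Fetch reaches deploy via fetch → test → deploy.
Mirror reaches deploy via mirror → compile → deploy.

compile, fetch, mirror, package, scan, test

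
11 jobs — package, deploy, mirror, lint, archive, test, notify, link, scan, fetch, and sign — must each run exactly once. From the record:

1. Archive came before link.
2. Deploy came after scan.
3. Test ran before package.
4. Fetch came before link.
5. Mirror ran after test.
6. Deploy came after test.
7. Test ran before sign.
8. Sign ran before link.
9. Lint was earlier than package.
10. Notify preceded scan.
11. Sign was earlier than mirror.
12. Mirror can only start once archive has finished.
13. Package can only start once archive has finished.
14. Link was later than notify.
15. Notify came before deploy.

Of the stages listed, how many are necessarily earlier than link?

5

Directly stated before link: archive, fetch, notify, and sign.
Test reaches link via test → sign → link.
No chain forces package (or any of the others) ahead of link.
That's archive, fetch, notify, sign, and test — 5 in all.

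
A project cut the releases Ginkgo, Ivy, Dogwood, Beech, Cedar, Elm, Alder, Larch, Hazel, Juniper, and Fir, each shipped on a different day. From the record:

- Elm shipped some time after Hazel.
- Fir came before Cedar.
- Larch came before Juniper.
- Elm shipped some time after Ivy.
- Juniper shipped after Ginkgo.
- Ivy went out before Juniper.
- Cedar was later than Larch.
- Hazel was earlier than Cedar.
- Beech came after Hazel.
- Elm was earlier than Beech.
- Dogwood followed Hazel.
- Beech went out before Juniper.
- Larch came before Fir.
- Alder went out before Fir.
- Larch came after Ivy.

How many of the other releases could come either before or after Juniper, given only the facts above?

4

Forced before Juniper: Beech, Elm, Ginkgo, Hazel, Ivy, and Larch.
That leaves Alder, Cedar, Dogwood, and Fir with no forced order relative to Juniper — 4.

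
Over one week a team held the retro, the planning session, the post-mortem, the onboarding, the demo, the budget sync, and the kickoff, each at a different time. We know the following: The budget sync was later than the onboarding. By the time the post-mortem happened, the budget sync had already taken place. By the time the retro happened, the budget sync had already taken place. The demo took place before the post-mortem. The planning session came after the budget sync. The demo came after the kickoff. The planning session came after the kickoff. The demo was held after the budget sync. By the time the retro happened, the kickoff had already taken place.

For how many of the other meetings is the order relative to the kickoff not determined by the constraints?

Forced after the kickoff: the demo, the planning session, the post-mortem, and the retro.
That leaves the budget sync and the onboarding with no forced order relative to the kickoff — 2.

2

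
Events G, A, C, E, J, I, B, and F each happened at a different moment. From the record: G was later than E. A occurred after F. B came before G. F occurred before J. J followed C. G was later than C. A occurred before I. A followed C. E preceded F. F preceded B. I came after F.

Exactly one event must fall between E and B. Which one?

Tracing the constraints gives E → F → B, so F sits after E and before B.
No other event is forced both after E and before B.

F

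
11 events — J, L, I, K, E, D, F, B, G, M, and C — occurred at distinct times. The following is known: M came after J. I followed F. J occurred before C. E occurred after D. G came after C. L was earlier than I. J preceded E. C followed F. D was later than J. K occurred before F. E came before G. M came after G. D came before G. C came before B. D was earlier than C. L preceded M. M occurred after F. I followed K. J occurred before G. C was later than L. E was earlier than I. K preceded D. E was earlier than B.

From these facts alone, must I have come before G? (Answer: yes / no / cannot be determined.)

No chain of stated constraints runs from I to G, and none runs from G to I either.
So the relative order of I and G is not fixed by the given facts.

cannot be determined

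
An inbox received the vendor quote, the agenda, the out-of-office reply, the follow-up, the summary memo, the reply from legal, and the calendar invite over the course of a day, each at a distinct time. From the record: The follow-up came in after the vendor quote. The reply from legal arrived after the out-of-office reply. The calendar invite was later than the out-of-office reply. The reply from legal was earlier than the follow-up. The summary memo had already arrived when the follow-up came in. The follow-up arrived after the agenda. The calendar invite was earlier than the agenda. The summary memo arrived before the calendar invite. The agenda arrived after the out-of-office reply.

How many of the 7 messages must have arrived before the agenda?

3

Directly stated before the agenda: the calendar invite and the out-of-office reply.
The summary memo reaches the agenda via the summary memo → the calendar invite → the agenda.
That's the calendar invite, the out-of-office reply, and the summary memo — 3 in all.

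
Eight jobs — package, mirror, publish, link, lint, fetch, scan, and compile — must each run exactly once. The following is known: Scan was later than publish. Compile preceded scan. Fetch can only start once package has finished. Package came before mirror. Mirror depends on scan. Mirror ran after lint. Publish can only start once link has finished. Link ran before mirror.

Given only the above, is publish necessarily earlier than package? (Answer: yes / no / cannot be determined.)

cannot be determined

No chain of stated constraints runs from publish to package, and none runs from package to publish either.
So the relative order of publish and package is not fixed by the given facts.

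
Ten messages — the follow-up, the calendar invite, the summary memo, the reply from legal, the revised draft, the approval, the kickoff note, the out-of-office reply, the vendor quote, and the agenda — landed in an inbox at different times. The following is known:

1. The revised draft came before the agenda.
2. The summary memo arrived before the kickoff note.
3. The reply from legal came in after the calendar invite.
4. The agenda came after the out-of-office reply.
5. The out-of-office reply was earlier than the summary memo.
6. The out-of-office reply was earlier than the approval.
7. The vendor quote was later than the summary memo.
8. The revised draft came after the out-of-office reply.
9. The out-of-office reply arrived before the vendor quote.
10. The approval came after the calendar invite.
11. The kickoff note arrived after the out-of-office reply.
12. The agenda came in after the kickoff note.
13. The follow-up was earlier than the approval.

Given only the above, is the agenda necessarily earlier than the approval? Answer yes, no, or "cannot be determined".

cannot be determined

No chain of stated constraints runs from the agenda to the approval, and none runs from the approval to the agenda either.
So the relative order of the agenda and the approval is not fixed by the given facts.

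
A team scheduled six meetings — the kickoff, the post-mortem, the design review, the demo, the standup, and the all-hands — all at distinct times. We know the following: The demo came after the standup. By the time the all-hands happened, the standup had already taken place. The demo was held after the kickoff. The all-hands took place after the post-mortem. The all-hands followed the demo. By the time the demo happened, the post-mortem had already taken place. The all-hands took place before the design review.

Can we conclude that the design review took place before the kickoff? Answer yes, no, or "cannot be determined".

Tracing the constraints gives the kickoff → the demo → the all-hands → the design review, so the kickoff must come before the design review.
That means the design review cannot be before the kickoff.

no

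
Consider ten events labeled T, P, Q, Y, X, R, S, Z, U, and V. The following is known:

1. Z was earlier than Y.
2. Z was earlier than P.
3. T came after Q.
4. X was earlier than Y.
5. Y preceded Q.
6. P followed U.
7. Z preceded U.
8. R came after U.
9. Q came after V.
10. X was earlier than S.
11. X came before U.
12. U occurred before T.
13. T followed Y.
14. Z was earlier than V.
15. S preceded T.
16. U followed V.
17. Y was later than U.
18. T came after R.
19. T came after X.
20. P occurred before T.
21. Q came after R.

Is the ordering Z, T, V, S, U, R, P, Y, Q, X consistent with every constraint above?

no

The constraints require R before T, but in the proposed sequence T appears ahead of R. That one violation is enough.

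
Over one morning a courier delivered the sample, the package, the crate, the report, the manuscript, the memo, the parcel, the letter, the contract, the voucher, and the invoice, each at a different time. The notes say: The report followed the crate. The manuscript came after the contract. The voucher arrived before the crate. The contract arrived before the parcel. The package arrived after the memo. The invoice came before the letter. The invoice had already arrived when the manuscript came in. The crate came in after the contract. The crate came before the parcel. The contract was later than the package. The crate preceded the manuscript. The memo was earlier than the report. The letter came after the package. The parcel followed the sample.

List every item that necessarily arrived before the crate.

the contract, the memo, the package, the voucher

Directly stated before the crate: the contract and the voucher.
The memo reaches the crate via the memo → the package → the contract → the crate.
The package reaches the crate via the package → the contract → the crate.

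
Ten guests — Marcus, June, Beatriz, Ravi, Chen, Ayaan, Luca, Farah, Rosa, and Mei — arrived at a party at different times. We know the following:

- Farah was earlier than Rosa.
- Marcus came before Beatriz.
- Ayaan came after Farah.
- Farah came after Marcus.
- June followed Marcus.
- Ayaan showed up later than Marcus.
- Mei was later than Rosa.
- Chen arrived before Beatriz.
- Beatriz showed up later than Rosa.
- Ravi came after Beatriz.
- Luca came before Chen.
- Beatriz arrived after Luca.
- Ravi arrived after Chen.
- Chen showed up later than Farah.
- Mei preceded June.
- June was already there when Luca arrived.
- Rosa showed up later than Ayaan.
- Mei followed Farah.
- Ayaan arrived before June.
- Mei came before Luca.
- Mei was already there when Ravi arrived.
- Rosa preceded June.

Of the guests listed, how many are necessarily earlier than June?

5

Directly stated before June: Ayaan, Marcus, Mei, and Rosa.
Farah reaches June via Farah → Mei → June.
No chain forces Luca (or any of the others) ahead of June.
That's Ayaan, Farah, Marcus, Mei, and Rosa — 5 in all.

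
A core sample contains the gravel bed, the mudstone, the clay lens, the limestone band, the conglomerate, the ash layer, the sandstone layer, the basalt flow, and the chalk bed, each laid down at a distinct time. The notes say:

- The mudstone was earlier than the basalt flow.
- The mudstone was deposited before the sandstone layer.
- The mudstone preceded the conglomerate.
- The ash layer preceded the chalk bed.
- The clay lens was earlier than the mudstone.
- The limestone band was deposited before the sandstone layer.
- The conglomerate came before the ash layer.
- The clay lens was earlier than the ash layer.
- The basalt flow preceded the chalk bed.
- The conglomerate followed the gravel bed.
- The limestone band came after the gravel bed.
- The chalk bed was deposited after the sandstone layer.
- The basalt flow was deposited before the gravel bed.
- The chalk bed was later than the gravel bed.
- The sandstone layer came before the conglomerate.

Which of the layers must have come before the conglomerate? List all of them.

the basalt flow, the clay lens, the gravel bed, the limestone band, the mudstone, the sandstone layer

Directly stated before the conglomerate: the gravel bed, the mudstone, and the sandstone layer.
The basalt flow reaches the conglomerate via the basalt flow → the gravel bed → the conglomerate.
The clay lens reaches the conglomerate via the clay lens → the mudstone → the conglomerate.
The limestone band reaches the conglomerate via the limestone band → the sandstone layer → the conglomerate.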